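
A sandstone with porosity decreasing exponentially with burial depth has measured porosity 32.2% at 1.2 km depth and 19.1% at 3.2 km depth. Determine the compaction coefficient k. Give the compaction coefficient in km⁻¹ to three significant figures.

0.261 km⁻¹

Athy: φ(d) = φ₀ e^(−kd) ⇒ φ₁/φ₂ = e^{k(d₂−d₁)} ⇒ k = ln(φ₁/φ₂)/(d₂−d₁)
k = ln(0.322/0.191) / (3.2 − 1.2) = ln(1.686) / 2 = 0.5223 / 2 = 0.2611 km⁻¹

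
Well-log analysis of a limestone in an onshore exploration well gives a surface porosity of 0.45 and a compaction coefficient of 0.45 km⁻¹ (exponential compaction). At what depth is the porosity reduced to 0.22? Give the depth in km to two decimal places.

1.59 km

Invert Athy's law: Z = ln(n₀/n) / c
Z = ln(0.45/0.22) / 0.45 = ln(2.045) / 0.45 = 0.7156 / 0.45 = 1.590 km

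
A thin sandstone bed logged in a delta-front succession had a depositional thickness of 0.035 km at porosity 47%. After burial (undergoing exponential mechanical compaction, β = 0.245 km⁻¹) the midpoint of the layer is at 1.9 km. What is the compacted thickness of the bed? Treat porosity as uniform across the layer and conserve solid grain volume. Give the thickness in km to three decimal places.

0.026 km

Porosity at 1.9 km: φ = 0.47·exp(−0.245×1.9) = 0.2951
Solid-volume conservation: h(1−φ) = h₀(1−φ₀) ⇒ h = h₀·(1−φ₀)/(1−φ)
h = 0.035 × (1 − 0.47)/(1 − 0.2951) = 0.035 × 0.7519 = 0.0263 km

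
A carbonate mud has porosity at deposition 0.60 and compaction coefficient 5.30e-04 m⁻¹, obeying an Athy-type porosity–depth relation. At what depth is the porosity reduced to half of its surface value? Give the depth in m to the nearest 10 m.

Working in km (1 km = 1000 m; k in km⁻¹ = k in m⁻¹ × 1000):
φ/φ₀ = 1/2 ⇒ exp(−k·z) = 1/2 ⇒ z = ln(2) / k
z = 0.6931 / 0.53 = 1.308 km

1310 m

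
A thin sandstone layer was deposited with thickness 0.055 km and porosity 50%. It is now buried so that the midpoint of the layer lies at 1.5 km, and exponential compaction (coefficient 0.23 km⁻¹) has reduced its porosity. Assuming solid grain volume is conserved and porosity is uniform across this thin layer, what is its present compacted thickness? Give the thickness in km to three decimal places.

Porosity at 1.5 km: phi = 0.5·exp(−0.23×1.5) = 0.3541
Solid-volume conservation: h(1−phi) = h₀(1−phi₀) ⇒ h = h₀·(1−phi₀)/(1−phi)
h = 0.055 × (1 − 0.5)/(1 − 0.3541) = 0.055 × 0.7741 = 0.0426 km

0.043 km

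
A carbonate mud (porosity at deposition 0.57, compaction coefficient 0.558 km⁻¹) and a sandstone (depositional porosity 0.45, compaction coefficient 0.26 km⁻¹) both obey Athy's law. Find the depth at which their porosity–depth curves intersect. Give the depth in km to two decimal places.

0.79 km

Set n₀ₐ e^(−kₐd) = n₀ᵦ e^(−kᵦd) ⇒ ln(n₀ₐ/n₀ᵦ) = (kₐ − kᵦ)·d
d = ln(0.57/0.45) / (0.558 − 0.26) = 0.2364 / 0.298 = 0.793 km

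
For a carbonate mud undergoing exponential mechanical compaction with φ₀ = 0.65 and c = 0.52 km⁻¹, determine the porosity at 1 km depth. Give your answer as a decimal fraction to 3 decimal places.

φ = φ₀·exp(−c·d) = 0.65 × exp(−0.52 × 1) = 0.65 × exp(−0.52)
  = 0.65 × 0.5945 = 0.3864

0.386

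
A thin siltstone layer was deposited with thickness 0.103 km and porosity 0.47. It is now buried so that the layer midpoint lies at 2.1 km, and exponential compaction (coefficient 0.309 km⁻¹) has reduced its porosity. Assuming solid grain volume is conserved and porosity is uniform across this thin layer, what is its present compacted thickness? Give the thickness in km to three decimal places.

0.072 km

Porosity at 2.1 km: n = 0.47·exp(−0.309×2.1) = 0.2456
Solid-volume conservation: h(1−n) = h₀(1−n₀) ⇒ h = h₀·(1−n₀)/(1−n)
h = 0.103 × (1 − 0.47)/(1 − 0.2456) = 0.103 × 0.7026 = 0.0724 km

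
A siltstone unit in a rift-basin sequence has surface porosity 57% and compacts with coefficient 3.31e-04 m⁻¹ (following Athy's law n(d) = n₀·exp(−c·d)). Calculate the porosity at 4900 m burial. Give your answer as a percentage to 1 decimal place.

11.3%

Working in km (1 km = 1000 m; c in km⁻¹ = c in m⁻¹ × 1000):
n = n₀·exp(−c·d) = 0.57 × exp(−0.331 × 4.9) = 0.57 × exp(−1.622)
  = 0.57 × 0.1975 = 0.1126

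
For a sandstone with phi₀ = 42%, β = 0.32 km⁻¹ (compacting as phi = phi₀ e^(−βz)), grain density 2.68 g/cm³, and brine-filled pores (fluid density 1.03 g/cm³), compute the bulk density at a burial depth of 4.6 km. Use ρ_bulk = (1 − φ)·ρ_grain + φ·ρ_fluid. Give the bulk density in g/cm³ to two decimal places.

Porosity at depth: phi = 0.42·exp(−0.32×4.6) = 0.42×0.2295 = 0.0964
Bulk density: ρ_b = (1−phi)ρ_g + phi·ρ_f = 0.9036×2.68 + 0.0964×1.03
       = 2.422 + 0.099 = 2.521 g/cm³

2.52 g/cm³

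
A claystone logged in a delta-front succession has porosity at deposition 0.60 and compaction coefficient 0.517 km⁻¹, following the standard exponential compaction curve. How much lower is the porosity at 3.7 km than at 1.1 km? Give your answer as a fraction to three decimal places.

0.251

φ(1.1) = 0.6·e^(−0.517×1.1) = 0.3398
φ(3.7) = 0.6·e^(−0.517×3.7) = 0.0886
Δφ = 0.3398 − 0.0886 = 0.2512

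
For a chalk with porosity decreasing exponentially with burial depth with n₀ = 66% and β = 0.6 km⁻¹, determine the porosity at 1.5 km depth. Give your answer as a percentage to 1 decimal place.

n = n₀·exp(−β·d) = 0.66 × exp(−0.6 × 1.5) = 0.66 × exp(−0.9)
  = 0.66 × 0.4066 = 0.2683

26.8%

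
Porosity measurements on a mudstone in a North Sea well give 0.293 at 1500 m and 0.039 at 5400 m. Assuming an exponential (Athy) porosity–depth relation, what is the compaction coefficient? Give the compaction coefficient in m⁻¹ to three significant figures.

Working in km (1 km = 1000 m; β in km⁻¹ = β in m⁻¹ × 1000):
Athy: phi(Z) = phi₀ e^(−βZ) ⇒ phi₁/phi₂ = e^{β(Z₂−Z₁)} ⇒ β = ln(phi₁/phi₂)/(Z₂−Z₁)
β = ln(0.293/0.039) / (5.4 − 1.5) = ln(7.513) / 3.9 = 2.0166 / 3.9 = 0.5171 km⁻¹

0.000517 m⁻¹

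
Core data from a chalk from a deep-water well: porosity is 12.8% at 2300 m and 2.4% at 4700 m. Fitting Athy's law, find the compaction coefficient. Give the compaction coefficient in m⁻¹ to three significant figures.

Working in km (1 km = 1000 m; β in km⁻¹ = β in m⁻¹ × 1000):
Athy: φ(d) = φ₀ e^(−βd) ⇒ φ₁/φ₂ = e^{β(d₂−d₁)} ⇒ β = ln(φ₁/φ₂)/(d₂−d₁)
β = ln(0.128/0.024) / (4.7 − 2.3) = ln(5.333) / 2.4 = 1.6740 / 2.4 = 0.6975 km⁻¹

0.000697 m⁻¹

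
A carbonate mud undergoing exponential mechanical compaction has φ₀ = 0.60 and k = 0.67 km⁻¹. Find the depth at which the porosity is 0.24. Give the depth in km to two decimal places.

1.37 km

Invert Athy's law: z = ln(φ₀/φ) / k
z = ln(0.6/0.24) / 0.67 = ln(2.5) / 0.67 = 0.9163 / 0.67 = 1.368 km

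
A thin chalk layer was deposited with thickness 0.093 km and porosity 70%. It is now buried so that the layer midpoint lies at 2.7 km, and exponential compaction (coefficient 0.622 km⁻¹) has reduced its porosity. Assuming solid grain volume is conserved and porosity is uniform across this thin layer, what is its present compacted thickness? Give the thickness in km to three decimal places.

0.032 km

Porosity at 2.7 km: φ = 0.7·exp(−0.622×2.7) = 0.1305
Solid-volume conservation: h(1−φ) = h₀(1−φ₀) ⇒ h = h₀·(1−φ₀)/(1−φ)
h = 0.093 × (1 − 0.7)/(1 − 0.1305) = 0.093 × 0.3450 = 0.0321 km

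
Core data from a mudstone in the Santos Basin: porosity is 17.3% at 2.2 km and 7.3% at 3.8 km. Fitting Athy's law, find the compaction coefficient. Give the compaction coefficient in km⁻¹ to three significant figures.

0.539 km⁻¹

Athy: φ(d) = φ₀ e^(−cd) ⇒ φ₁/φ₂ = e^{c(d₂−d₁)} ⇒ c = ln(φ₁/φ₂)/(d₂−d₁)
c = ln(0.173/0.073) / (3.8 − 2.2) = ln(2.37) / 1.6 = 0.8628 / 1.6 = 0.5393 km⁻¹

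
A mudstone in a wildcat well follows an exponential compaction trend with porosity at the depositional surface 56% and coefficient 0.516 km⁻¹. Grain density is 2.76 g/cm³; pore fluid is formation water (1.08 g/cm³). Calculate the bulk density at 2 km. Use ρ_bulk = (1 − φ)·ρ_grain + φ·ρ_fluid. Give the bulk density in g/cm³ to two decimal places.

Porosity at depth: n = 0.56·exp(−0.516×2) = 0.56×0.3563 = 0.1995
Bulk density: ρ_b = (1−n)ρ_g + n·ρ_f = 0.8005×2.76 + 0.1995×1.08
       = 2.209 + 0.215 = 2.425 g/cm³

2.42 g/cm³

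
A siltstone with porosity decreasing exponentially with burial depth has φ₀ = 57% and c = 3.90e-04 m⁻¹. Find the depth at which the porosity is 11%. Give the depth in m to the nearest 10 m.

4220 m

Working in km (1 km = 1000 m; c in km⁻¹ = c in m⁻¹ × 1000):
Invert Athy's law: Z = ln(φ₀/φ) / c
Z = ln(0.57/0.11) / 0.39 = ln(5.182) / 0.39 = 1.6452 / 0.39 = 4.218 km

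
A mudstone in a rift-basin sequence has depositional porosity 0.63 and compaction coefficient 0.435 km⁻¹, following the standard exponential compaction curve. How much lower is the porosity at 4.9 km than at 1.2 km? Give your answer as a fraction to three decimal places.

φ(1.2) = 0.63·e^(−0.435×1.2) = 0.3738
φ(4.9) = 0.63·e^(−0.435×4.9) = 0.0748
Δφ = 0.3738 − 0.0748 = 0.2990

0.299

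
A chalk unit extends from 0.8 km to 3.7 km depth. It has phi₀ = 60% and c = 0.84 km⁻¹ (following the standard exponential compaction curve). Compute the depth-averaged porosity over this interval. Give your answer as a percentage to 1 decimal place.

⟨phi⟩ = (1/(Z₂−Z₁)) ∫ phi₀ e^(−cZ) dZ = phi₀·(e^(−c·Z₁) − e^(−c·Z₂)) / (c·(Z₂−Z₁))
e^(−0.84×0.8) = 0.5107; e^(−0.84×3.7) = 0.0447
⟨phi⟩ = 0.6 × (0.5107 − 0.0447) / (0.84 × 2.9) = 0.6 × 0.1913 = 0.1148

11.5%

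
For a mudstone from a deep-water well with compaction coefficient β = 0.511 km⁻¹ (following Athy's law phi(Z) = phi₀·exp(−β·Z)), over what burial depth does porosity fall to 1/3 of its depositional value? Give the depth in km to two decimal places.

phi/phi₀ = 1/3 ⇒ exp(−β·Z) = 1/3 ⇒ Z = ln(3) / β
Z = 1.0986 / 0.511 = 2.150 km

2.15 km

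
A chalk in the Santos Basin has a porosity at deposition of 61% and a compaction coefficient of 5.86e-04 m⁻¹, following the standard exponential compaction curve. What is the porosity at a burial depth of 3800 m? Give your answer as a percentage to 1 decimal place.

Working in km (1 km = 1000 m; β in km⁻¹ = β in m⁻¹ × 1000):
n = n₀·exp(−β·z) = 0.61 × exp(−0.586 × 3.8) = 0.61 × exp(−2.227)
  = 0.61 × 0.1079 = 0.0658

6.6%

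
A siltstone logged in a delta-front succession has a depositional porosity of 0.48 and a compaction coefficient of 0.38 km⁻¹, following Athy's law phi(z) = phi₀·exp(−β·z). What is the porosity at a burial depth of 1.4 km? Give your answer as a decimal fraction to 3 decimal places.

phi = phi₀·exp(−β·z) = 0.48 × exp(−0.38 × 1.4) = 0.48 × exp(−0.532)
  = 0.48 × 0.5874 = 0.2820

0.282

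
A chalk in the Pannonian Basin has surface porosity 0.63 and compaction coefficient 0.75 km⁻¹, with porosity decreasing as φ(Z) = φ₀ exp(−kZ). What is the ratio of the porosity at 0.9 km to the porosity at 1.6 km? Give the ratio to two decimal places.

1.69

φ(Z₁)/φ(Z₂) = e^(−k·Z₁)/e^(−k·Z₂) = e^{k(Z₂−Z₁)}
= exp(0.75 × 0.7) = exp(0.525) = 1.6905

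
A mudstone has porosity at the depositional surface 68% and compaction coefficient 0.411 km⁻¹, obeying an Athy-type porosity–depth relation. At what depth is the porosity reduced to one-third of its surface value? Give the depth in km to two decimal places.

n/n₀ = 1/3 ⇒ exp(−k·d) = 1/3 ⇒ d = ln(3) / k
d = 1.0986 / 0.411 = 2.673 km

2.67 km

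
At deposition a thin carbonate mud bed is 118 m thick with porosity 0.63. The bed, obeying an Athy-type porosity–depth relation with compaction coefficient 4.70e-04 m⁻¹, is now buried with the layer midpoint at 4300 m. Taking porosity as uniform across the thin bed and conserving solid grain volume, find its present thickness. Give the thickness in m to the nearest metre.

Working in km (1 km = 1000 m; β in km⁻¹ = β in m⁻¹ × 1000):
Porosity at 4.3 km: φ = 0.63·exp(−0.47×4.3) = 0.0835
Solid-volume conservation: h(1−φ) = h₀(1−φ₀) ⇒ h = h₀·(1−φ₀)/(1−φ)
h = 0.118 × (1 − 0.63)/(1 − 0.0835) = 0.118 × 0.4037 = 0.0476 km

48 m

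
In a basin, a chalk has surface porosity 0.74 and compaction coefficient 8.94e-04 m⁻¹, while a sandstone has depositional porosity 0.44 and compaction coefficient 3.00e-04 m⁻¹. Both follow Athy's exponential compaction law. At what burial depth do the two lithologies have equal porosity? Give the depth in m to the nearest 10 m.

880 m

Working in km (1 km = 1000 m; β in km⁻¹ = β in m⁻¹ × 1000):
Set phi₀ₐ e^(−βₐd) = phi₀ᵦ e^(−βᵦd) ⇒ ln(phi₀ₐ/phi₀ᵦ) = (βₐ − βᵦ)·d
d = ln(0.74/0.44) / (0.894 − 0.3) = 0.5199 / 0.594 = 0.875 km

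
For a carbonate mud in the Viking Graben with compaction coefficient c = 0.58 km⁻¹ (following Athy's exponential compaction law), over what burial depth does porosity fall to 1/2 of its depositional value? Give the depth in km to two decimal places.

φ/φ₀ = 1/2 ⇒ exp(−c·d) = 1/2 ⇒ d = ln(2) / c
d = 0.6931 / 0.58 = 1.195 km

1.20 km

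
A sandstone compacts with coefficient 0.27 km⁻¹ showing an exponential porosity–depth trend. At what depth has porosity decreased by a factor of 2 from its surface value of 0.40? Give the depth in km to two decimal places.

phi/phi₀ = 1/2 ⇒ exp(−c·d) = 1/2 ⇒ d = ln(2) / c
d = 0.6931 / 0.27 = 2.567 km

2.57 km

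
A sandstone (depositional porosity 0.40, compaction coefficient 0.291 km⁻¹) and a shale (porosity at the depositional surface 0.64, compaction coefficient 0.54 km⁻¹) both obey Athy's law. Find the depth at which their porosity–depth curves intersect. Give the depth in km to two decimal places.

Set φ₀ₐ e^(−cₐd) = φ₀ᵦ e^(−cᵦd) ⇒ ln(φ₀ₐ/φ₀ᵦ) = (cₐ − cᵦ)·d
d = ln(0.4/0.64) / (0.291 − 0.54) = -0.4700 / -0.249 = 1.888 km

1.89 km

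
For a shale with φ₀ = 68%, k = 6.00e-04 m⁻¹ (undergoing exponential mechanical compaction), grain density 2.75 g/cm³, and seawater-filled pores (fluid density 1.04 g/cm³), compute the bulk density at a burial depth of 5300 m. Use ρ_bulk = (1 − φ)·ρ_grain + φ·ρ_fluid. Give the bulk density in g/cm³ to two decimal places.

Working in km (1 km = 1000 m; k in km⁻¹ = k in m⁻¹ × 1000):
Porosity at depth: φ = 0.68·exp(−0.6×5.3) = 0.68×0.0416 = 0.0283
Bulk density: ρ_b = (1−φ)ρ_g + φ·ρ_f = 0.9717×2.75 + 0.0283×1.04
       = 2.672 + 0.029 = 2.702 g/cm³

2.70 g/cm³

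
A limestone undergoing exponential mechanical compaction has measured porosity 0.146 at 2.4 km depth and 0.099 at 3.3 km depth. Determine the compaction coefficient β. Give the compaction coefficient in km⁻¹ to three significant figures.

Athy: phi(Z) = phi₀ e^(−βZ) ⇒ phi₁/phi₂ = e^{β(Z₂−Z₁)} ⇒ β = ln(phi₁/phi₂)/(Z₂−Z₁)
β = ln(0.146/0.099) / (3.3 − 2.4) = ln(1.475) / 0.9 = 0.3885 / 0.9 = 0.4317 km⁻¹

0.432 km⁻¹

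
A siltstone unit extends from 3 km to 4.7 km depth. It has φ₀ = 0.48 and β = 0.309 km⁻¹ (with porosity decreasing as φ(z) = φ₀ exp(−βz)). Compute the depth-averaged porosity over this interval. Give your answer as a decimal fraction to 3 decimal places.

⟨φ⟩ = (1/(z₂−z₁)) ∫ φ₀ e^(−βz) dz = φ₀·(e^(−β·z₁) − e^(−β·z₂)) / (β·(z₂−z₁))
e^(−0.309×3) = 0.3957; e^(−0.309×4.7) = 0.2340
⟨φ⟩ = 0.48 × (0.3957 − 0.2340) / (0.309 × 1.7) = 0.48 × 0.3078 = 0.1478

0.148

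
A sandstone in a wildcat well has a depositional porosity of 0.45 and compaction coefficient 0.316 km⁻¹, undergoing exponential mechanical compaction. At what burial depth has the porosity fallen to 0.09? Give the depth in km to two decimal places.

Invert Athy's law: d = ln(n₀/n) / k
d = ln(0.45/0.09) / 0.316 = ln(5) / 0.316 = 1.6094 / 0.316 = 5.093 km

5.09 km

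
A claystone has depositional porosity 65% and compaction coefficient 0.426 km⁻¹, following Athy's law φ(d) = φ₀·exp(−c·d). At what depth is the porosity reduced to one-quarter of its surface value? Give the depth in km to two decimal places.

3.25 km

φ/φ₀ = 1/4 ⇒ exp(−c·d) = 1/4 ⇒ d = ln(4) / c
d = 1.3863 / 0.426 = 3.254 km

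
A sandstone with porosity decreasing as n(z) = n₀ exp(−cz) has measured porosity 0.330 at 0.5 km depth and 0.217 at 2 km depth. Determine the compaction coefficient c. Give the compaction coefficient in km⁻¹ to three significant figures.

Athy: n(z) = n₀ e^(−cz) ⇒ n₁/n₂ = e^{c(z₂−z₁)} ⇒ c = ln(n₁/n₂)/(z₂−z₁)
c = ln(0.33/0.217) / (2 − 0.5) = ln(1.521) / 1.5 = 0.4192 / 1.5 = 0.2795 km⁻¹

0.279 km⁻¹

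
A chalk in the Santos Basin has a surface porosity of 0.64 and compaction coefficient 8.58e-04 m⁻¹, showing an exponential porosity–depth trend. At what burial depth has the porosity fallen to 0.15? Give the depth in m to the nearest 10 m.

Working in km (1 km = 1000 m; c in km⁻¹ = c in m⁻¹ × 1000):
Invert Athy's law: z = ln(n₀/n) / c
z = ln(0.64/0.15) / 0.858 = ln(4.267) / 0.858 = 1.4508 / 0.858 = 1.691 km

1690 m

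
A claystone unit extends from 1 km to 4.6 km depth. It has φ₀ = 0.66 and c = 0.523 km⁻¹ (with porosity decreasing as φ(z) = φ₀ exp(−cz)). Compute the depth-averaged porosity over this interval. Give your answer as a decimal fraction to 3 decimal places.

⟨φ⟩ = (1/(z₂−z₁)) ∫ φ₀ e^(−cz) dz = φ₀·(e^(−c·z₁) − e^(−c·z₂)) / (c·(z₂−z₁))
e^(−0.523×1) = 0.5927; e^(−0.523×4.6) = 0.0902
⟨φ⟩ = 0.66 × (0.5927 − 0.0902) / (0.523 × 3.6) = 0.66 × 0.2669 = 0.1762

0.176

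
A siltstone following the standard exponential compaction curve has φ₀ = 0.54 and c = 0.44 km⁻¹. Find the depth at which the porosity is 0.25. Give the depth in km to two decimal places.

Invert Athy's law: z = ln(φ₀/φ) / c
z = ln(0.54/0.25) / 0.44 = ln(2.16) / 0.44 = 0.7701 / 0.44 = 1.750 km

1.75 km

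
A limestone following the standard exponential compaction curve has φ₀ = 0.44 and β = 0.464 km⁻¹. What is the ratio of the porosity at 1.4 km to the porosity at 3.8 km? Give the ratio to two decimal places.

φ(z₁)/φ(z₂) = e^(−β·z₁)/e^(−β·z₂) = e^{β(z₂−z₁)}
= exp(0.464 × 2.4) = exp(1.114) = 3.0453

3.05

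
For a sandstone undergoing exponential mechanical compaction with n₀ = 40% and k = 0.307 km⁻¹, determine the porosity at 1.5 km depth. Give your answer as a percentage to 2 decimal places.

n = n₀·exp(−k·d) = 0.4 × exp(−0.307 × 1.5) = 0.4 × exp(−0.4605)
  = 0.4 × 0.6310 = 0.2524

25.24%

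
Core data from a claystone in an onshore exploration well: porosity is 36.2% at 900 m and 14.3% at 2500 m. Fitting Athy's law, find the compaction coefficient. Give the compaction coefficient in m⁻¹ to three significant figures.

Working in km (1 km = 1000 m; β in km⁻¹ = β in m⁻¹ × 1000):
Athy: φ(Z) = φ₀ e^(−βZ) ⇒ φ₁/φ₂ = e^{β(Z₂−Z₁)} ⇒ β = ln(φ₁/φ₂)/(Z₂−Z₁)
β = ln(0.362/0.143) / (2.5 − 0.9) = ln(2.531) / 1.6 = 0.9288 / 1.6 = 0.5805 km⁻¹

0.000580 m⁻¹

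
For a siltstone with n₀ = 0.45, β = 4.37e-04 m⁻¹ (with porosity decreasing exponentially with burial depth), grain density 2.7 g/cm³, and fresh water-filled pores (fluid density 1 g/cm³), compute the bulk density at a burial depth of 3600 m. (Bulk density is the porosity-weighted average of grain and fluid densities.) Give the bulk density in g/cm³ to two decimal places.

Working in km (1 km = 1000 m; β in km⁻¹ = β in m⁻¹ × 1000):
Porosity at depth: n = 0.45·exp(−0.437×3.6) = 0.45×0.2074 = 0.0933
Bulk density: ρ_b = (1−n)ρ_g + n·ρ_f = 0.9067×2.7 + 0.0933×1
       = 2.448 + 0.093 = 2.541 g/cm³

2.54 g/cm³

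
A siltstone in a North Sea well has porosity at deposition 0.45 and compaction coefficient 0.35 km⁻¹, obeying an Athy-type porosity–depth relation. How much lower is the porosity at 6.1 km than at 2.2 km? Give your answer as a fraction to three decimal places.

φ(2.2) = 0.45·e^(−0.35×2.2) = 0.2084
φ(6.1) = 0.45·e^(−0.35×6.1) = 0.0532
Δφ = 0.2084 − 0.0532 = 0.1551

0.155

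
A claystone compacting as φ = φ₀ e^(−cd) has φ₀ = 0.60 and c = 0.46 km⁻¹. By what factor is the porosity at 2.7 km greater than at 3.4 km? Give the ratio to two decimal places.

φ(d₁)/φ(d₂) = e^(−c·d₁)/e^(−c·d₂) = e^{c(d₂−d₁)}
= exp(0.46 × 0.7) = exp(0.322) = 1.3799

1.38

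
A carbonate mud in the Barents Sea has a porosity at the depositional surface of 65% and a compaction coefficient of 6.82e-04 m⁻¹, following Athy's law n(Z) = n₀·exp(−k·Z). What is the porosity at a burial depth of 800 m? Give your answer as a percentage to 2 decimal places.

37.67%

Working in km (1 km = 1000 m; k in km⁻¹ = k in m⁻¹ × 1000):
n = n₀·exp(−k·Z) = 0.65 × exp(−0.682 × 0.8) = 0.65 × exp(−0.5456)
  = 0.65 × 0.5795 = 0.3767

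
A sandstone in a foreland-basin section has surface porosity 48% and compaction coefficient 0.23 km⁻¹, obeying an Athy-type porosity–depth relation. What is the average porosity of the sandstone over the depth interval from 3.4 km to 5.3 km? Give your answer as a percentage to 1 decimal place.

⟨n⟩ = (1/(d₂−d₁)) ∫ n₀ e^(−βd) dd = n₀·(e^(−β·d₁) − e^(−β·d₂)) / (β·(d₂−d₁))
e^(−0.23×3.4) = 0.4575; e^(−0.23×5.3) = 0.2955
⟨n⟩ = 0.48 × (0.4575 − 0.2955) / (0.23 × 1.9) = 0.48 × 0.3706 = 0.1779

17.8%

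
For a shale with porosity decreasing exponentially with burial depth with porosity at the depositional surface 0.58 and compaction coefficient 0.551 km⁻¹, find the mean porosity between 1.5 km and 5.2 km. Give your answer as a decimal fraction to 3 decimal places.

⟨n⟩ = (1/(Z₂−Z₁)) ∫ n₀ e^(−βZ) dZ = n₀·(e^(−β·Z₁) − e^(−β·Z₂)) / (β·(Z₂−Z₁))
e^(−0.551×1.5) = 0.4376; e^(−0.551×5.2) = 0.0570
⟨n⟩ = 0.58 × (0.4376 − 0.0570) / (0.551 × 3.7) = 0.58 × 0.1867 = 0.1083

0.108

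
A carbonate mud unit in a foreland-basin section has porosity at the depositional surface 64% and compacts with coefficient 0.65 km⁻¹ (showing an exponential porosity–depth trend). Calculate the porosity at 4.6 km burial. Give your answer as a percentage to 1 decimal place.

3.2%

φ = φ₀·exp(−β·Z) = 0.64 × exp(−0.65 × 4.6) = 0.64 × exp(−2.99)
  = 0.64 × 0.0503 = 0.0322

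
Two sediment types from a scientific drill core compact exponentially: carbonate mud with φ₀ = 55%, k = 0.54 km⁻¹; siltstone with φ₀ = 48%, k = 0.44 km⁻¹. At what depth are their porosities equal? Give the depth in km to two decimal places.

Set φ₀ₐ e^(−kₐZ) = φ₀ᵦ e^(−kᵦZ) ⇒ ln(φ₀ₐ/φ₀ᵦ) = (kₐ − kᵦ)·Z
Z = ln(0.55/0.48) / (0.54 − 0.44) = 0.1361 / 0.1 = 1.361 km

1.36 km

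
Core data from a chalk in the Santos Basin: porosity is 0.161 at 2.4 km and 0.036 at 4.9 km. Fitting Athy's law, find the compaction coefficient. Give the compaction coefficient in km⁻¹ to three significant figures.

0.599 km⁻¹

Athy: φ(Z) = φ₀ e^(−βZ) ⇒ φ₁/φ₂ = e^{β(Z₂−Z₁)} ⇒ β = ln(φ₁/φ₂)/(Z₂−Z₁)
β = ln(0.161/0.036) / (4.9 − 2.4) = ln(4.472) / 2.5 = 1.4979 / 2.5 = 0.5992 km⁻¹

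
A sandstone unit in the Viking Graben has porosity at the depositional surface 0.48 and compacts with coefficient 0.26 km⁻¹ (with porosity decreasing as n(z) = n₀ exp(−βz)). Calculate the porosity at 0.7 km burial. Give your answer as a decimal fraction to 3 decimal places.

0.400

n = n₀·exp(−β·z) = 0.48 × exp(−0.26 × 0.7) = 0.48 × exp(−0.182)
  = 0.48 × 0.8336 = 0.4001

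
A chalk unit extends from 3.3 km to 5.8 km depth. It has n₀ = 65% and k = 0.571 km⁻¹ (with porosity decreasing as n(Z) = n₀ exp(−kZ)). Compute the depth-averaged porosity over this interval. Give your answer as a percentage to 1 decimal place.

5.3%

⟨n⟩ = (1/(Z₂−Z₁)) ∫ n₀ e^(−kZ) dZ = n₀·(e^(−k·Z₁) − e^(−k·Z₂)) / (k·(Z₂−Z₁))
e^(−0.571×3.3) = 0.1519; e^(−0.571×5.8) = 0.0365
⟨n⟩ = 0.65 × (0.1519 − 0.0365) / (0.571 × 2.5) = 0.65 × 0.0809 = 0.0526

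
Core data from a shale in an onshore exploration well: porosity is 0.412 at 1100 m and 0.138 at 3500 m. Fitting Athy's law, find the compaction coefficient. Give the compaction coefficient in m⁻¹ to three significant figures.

Working in km (1 km = 1000 m; β in km⁻¹ = β in m⁻¹ × 1000):
Athy: n(Z) = n₀ e^(−βZ) ⇒ n₁/n₂ = e^{β(Z₂−Z₁)} ⇒ β = ln(n₁/n₂)/(Z₂−Z₁)
β = ln(0.412/0.138) / (3.5 − 1.1) = ln(2.986) / 2.4 = 1.0938 / 2.4 = 0.4557 km⁻¹

0.000456 m⁻¹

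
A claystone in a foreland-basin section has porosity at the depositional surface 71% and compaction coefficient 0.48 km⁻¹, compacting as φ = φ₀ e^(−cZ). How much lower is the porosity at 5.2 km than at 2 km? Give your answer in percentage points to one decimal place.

21.3 percentage points

φ(2) = 0.71·e^(−0.48×2) = 0.2719
φ(5.2) = 0.71·e^(−0.48×5.2) = 0.0585
Δφ = 0.2719 − 0.0585 = 0.2133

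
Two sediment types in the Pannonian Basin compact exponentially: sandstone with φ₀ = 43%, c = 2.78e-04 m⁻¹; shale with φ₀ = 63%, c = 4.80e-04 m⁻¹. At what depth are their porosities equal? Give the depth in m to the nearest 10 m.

Working in km (1 km = 1000 m; c in km⁻¹ = c in m⁻¹ × 1000):
Set φ₀ₐ e^(−cₐd) = φ₀ᵦ e^(−cᵦd) ⇒ ln(φ₀ₐ/φ₀ᵦ) = (cₐ − cᵦ)·d
d = ln(0.43/0.63) / (0.278 − 0.48) = -0.3819 / -0.202 = 1.891 km

1890 m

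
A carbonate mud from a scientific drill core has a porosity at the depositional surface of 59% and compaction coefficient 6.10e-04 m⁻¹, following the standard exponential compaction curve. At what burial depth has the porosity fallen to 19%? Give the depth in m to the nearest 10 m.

Working in km (1 km = 1000 m; β in km⁻¹ = β in m⁻¹ × 1000):
Invert Athy's law: z = ln(n₀/n) / β
z = ln(0.59/0.19) / 0.61 = ln(3.105) / 0.61 = 1.1331 / 0.61 = 1.858 km

1860 m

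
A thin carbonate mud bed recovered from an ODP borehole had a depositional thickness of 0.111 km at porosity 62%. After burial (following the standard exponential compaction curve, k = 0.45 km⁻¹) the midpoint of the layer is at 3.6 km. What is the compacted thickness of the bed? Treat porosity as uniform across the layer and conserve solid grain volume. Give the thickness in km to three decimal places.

Porosity at 3.6 km: φ = 0.62·exp(−0.45×3.6) = 0.1227
Solid-volume conservation: h(1−φ) = h₀(1−φ₀) ⇒ h = h₀·(1−φ₀)/(1−φ)
h = 0.111 × (1 − 0.62)/(1 − 0.1227) = 0.111 × 0.4331 = 0.0481 km

0.048 km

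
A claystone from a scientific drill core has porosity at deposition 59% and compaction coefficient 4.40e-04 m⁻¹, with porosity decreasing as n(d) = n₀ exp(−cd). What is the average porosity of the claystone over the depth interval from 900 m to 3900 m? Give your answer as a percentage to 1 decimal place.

22.0%

Working in km (1 km = 1000 m; c in km⁻¹ = c in m⁻¹ × 1000):
⟨n⟩ = (1/(d₂−d₁)) ∫ n₀ e^(−cd) dd = n₀·(e^(−c·d₁) − e^(−c·d₂)) / (c·(d₂−d₁))
e^(−0.44×0.9) = 0.6730; e^(−0.44×3.9) = 0.1798
⟨n⟩ = 0.59 × (0.6730 − 0.1798) / (0.44 × 3) = 0.59 × 0.3737 = 0.2205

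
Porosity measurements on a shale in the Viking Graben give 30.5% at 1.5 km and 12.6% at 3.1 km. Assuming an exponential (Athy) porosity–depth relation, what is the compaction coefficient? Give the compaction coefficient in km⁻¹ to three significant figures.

Athy: phi(d) = phi₀ e^(−kd) ⇒ phi₁/phi₂ = e^{k(d₂−d₁)} ⇒ k = ln(phi₁/phi₂)/(d₂−d₁)
k = ln(0.305/0.126) / (3.1 − 1.5) = ln(2.421) / 1.6 = 0.8840 / 1.6 = 0.5525 km⁻¹

0.553 km⁻¹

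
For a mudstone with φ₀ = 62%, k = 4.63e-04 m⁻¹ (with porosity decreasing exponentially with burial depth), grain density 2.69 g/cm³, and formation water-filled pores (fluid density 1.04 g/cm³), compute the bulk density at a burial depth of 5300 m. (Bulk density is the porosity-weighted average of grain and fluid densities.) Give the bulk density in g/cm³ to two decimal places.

2.60 g/cm³

Working in km (1 km = 1000 m; k in km⁻¹ = k in m⁻¹ × 1000):
Porosity at depth: φ = 0.62·exp(−0.463×5.3) = 0.62×0.0860 = 0.0533
Bulk density: ρ_b = (1−φ)ρ_g + φ·ρ_f = 0.9467×2.69 + 0.0533×1.04
       = 2.547 + 0.055 = 2.602 g/cm³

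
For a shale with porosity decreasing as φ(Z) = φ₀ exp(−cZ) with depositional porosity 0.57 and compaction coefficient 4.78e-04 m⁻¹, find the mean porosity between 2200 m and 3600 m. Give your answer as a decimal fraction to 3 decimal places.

Working in km (1 km = 1000 m; c in km⁻¹ = c in m⁻¹ × 1000):
⟨φ⟩ = (1/(Z₂−Z₁)) ∫ φ₀ e^(−cZ) dZ = φ₀·(e^(−c·Z₁) − e^(−c·Z₂)) / (c·(Z₂−Z₁))
e^(−0.478×2.2) = 0.3494; e^(−0.478×3.6) = 0.1789
⟨φ⟩ = 0.57 × (0.3494 − 0.1789) / (0.478 × 1.4) = 0.57 × 0.2547 = 0.1452

0.145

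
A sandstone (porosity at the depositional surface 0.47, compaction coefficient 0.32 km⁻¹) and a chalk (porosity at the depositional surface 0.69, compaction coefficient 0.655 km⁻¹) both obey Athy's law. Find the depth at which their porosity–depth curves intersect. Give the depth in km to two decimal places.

Set φ₀ₐ e^(−kₐZ) = φ₀ᵦ e^(−kᵦZ) ⇒ ln(φ₀ₐ/φ₀ᵦ) = (kₐ − kᵦ)·Z
Z = ln(0.47/0.69) / (0.32 − 0.655) = -0.3840 / -0.335 = 1.146 km

1.15 km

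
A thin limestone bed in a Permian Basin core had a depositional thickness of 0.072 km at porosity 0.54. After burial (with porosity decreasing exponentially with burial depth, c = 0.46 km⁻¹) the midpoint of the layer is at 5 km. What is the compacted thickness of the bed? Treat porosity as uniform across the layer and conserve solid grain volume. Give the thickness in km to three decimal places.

Porosity at 5 km: φ = 0.54·exp(−0.46×5) = 0.0541
Solid-volume conservation: h(1−φ) = h₀(1−φ₀) ⇒ h = h₀·(1−φ₀)/(1−φ)
h = 0.072 × (1 − 0.54)/(1 − 0.0541) = 0.072 × 0.4863 = 0.0350 km

0.035 km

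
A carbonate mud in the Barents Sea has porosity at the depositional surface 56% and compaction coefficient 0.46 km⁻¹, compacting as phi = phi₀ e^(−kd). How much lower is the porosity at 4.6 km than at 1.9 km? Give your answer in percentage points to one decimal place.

16.6 percentage points

phi(1.9) = 0.56·e^(−0.46×1.9) = 0.2337
phi(4.6) = 0.56·e^(−0.46×4.6) = 0.0675
Δphi = 0.2337 − 0.0675 = 0.1662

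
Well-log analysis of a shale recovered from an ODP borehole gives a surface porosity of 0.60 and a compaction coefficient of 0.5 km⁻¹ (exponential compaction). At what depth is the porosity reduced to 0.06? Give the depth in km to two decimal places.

Invert Athy's law: Z = ln(φ₀/φ) / k
Z = ln(0.6/0.06) / 0.5 = ln(10) / 0.5 = 2.3026 / 0.5 = 4.605 km

4.61 km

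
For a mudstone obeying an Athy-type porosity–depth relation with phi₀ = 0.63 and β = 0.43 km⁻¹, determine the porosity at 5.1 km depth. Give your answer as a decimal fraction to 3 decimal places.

0.070

phi = phi₀·exp(−β·d) = 0.63 × exp(−0.43 × 5.1) = 0.63 × exp(−2.193)
  = 0.63 × 0.1116 = 0.0703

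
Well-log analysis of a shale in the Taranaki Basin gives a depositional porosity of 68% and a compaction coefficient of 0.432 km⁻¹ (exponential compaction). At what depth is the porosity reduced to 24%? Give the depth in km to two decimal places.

2.41 km

Invert Athy's law: z = ln(n₀/n) / β
z = ln(0.68/0.24) / 0.432 = ln(2.833) / 0.432 = 1.0415 / 0.432 = 2.411 km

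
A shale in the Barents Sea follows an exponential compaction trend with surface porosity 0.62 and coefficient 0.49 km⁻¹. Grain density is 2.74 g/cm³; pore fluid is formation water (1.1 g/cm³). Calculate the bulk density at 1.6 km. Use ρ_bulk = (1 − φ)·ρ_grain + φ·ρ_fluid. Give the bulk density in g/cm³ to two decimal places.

2.28 g/cm³

Porosity at depth: phi = 0.62·exp(−0.49×1.6) = 0.62×0.4566 = 0.2831
Bulk density: ρ_b = (1−phi)ρ_g + phi·ρ_f = 0.7169×2.74 + 0.2831×1.1
       = 1.964 + 0.311 = 2.276 g/cm³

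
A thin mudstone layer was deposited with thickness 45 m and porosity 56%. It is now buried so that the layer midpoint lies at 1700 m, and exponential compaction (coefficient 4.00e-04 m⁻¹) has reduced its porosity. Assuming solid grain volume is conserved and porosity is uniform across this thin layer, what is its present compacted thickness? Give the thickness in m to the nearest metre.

28 m

Working in km (1 km = 1000 m; β in km⁻¹ = β in m⁻¹ × 1000):
Porosity at 1.7 km: phi = 0.56·exp(−0.4×1.7) = 0.2837
Solid-volume conservation: h(1−phi) = h₀(1−phi₀) ⇒ h = h₀·(1−phi₀)/(1−phi)
h = 0.045 × (1 − 0.56)/(1 − 0.2837) = 0.045 × 0.6143 = 0.0276 km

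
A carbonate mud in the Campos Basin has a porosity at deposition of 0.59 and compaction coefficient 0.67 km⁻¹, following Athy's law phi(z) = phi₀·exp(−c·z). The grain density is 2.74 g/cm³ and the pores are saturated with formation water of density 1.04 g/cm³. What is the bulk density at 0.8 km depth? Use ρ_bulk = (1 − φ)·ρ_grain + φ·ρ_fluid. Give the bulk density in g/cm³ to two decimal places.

2.15 g/cm³

Porosity at depth: phi = 0.59·exp(−0.67×0.8) = 0.59×0.5851 = 0.3452
Bulk density: ρ_b = (1−phi)ρ_g + phi·ρ_f = 0.6548×2.74 + 0.3452×1.04
       = 1.794 + 0.359 = 2.153 g/cm³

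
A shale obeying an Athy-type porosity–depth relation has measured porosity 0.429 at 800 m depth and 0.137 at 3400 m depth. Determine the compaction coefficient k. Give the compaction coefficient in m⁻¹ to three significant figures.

Working in km (1 km = 1000 m; k in km⁻¹ = k in m⁻¹ × 1000):
Athy: φ(Z) = φ₀ e^(−kZ) ⇒ φ₁/φ₂ = e^{k(Z₂−Z₁)} ⇒ k = ln(φ₁/φ₂)/(Z₂−Z₁)
k = ln(0.429/0.137) / (3.4 − 0.8) = ln(3.131) / 2.6 = 1.1415 / 2.6 = 0.439 km⁻¹

0.000439 m⁻¹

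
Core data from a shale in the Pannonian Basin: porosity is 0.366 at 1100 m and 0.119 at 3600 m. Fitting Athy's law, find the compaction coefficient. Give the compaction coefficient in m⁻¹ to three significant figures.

Working in km (1 km = 1000 m; β in km⁻¹ = β in m⁻¹ × 1000):
Athy: phi(d) = phi₀ e^(−βd) ⇒ phi₁/phi₂ = e^{β(d₂−d₁)} ⇒ β = ln(phi₁/phi₂)/(d₂−d₁)
β = ln(0.366/0.119) / (3.6 − 1.1) = ln(3.076) / 2.5 = 1.1235 / 2.5 = 0.4494 km⁻¹

0.000449 m⁻¹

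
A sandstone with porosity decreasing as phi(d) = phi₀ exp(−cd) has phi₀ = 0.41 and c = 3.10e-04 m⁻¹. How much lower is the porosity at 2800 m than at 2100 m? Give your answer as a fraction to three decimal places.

0.042

Working in km (1 km = 1000 m; c in km⁻¹ = c in m⁻¹ × 1000):
phi(2.1) = 0.41·e^(−0.31×2.1) = 0.2138
phi(2.8) = 0.41·e^(−0.31×2.8) = 0.1721
Δphi = 0.2138 − 0.1721 = 0.0417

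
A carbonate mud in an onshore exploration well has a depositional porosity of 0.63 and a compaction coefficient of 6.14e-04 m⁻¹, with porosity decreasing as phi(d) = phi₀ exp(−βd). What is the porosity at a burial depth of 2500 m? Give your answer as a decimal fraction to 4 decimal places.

Working in km (1 km = 1000 m; β in km⁻¹ = β in m⁻¹ × 1000):
phi = phi₀·exp(−β·d) = 0.63 × exp(−0.614 × 2.5) = 0.63 × exp(−1.535)
  = 0.63 × 0.2155 = 0.1357

0.1357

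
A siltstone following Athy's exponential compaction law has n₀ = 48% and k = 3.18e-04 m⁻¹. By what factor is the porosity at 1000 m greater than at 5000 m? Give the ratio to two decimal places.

3.57

Working in km (1 km = 1000 m; k in km⁻¹ = k in m⁻¹ × 1000):
n(d₁)/n(d₂) = e^(−k·d₁)/e^(−k·d₂) = e^{k(d₂−d₁)}
= exp(0.318 × 4) = exp(1.272) = 3.5680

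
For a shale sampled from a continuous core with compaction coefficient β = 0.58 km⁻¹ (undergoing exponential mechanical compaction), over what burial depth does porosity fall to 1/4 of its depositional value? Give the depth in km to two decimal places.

φ/φ₀ = 1/4 ⇒ exp(−β·Z) = 1/4 ⇒ Z = ln(4) / β
Z = 1.3863 / 0.58 = 2.390 km

2.39 km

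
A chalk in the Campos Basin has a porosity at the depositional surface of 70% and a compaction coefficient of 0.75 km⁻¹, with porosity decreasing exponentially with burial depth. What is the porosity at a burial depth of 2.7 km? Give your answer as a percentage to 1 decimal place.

phi = phi₀·exp(−c·Z) = 0.7 × exp(−0.75 × 2.7) = 0.7 × exp(−2.025)
  = 0.7 × 0.1320 = 0.0924

9.2%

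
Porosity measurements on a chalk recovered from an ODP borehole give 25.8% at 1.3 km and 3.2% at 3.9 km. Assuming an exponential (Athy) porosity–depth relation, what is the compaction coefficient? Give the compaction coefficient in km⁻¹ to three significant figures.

Athy: φ(d) = φ₀ e^(−kd) ⇒ φ₁/φ₂ = e^{k(d₂−d₁)} ⇒ k = ln(φ₁/φ₂)/(d₂−d₁)
k = ln(0.258/0.032) / (3.9 − 1.3) = ln(8.062) / 2.6 = 2.0872 / 2.6 = 0.8028 km⁻¹

0.803 km⁻¹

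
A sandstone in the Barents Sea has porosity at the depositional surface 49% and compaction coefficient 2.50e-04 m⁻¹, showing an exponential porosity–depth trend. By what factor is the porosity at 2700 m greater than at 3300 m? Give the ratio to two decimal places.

1.16

Working in km (1 km = 1000 m; β in km⁻¹ = β in m⁻¹ × 1000):
n(d₁)/n(d₂) = e^(−β·d₁)/e^(−β·d₂) = e^{β(d₂−d₁)}
= exp(0.25 × 0.6) = exp(0.15) = 1.1618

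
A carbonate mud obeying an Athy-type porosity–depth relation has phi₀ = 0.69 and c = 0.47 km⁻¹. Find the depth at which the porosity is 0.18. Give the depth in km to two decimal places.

Invert Athy's law: Z = ln(phi₀/phi) / c
Z = ln(0.69/0.18) / 0.47 = ln(3.833) / 0.47 = 1.3437 / 0.47 = 2.859 km

2.86 km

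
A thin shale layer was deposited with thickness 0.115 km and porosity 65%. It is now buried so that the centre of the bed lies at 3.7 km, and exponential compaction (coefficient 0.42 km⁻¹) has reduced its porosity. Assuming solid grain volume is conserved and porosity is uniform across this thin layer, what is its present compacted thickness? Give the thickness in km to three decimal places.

0.047 km

Porosity at 3.7 km: n = 0.65·exp(−0.42×3.7) = 0.1374
Solid-volume conservation: h(1−n) = h₀(1−n₀) ⇒ h = h₀·(1−n₀)/(1−n)
h = 0.115 × (1 − 0.65)/(1 − 0.1374) = 0.115 × 0.4058 = 0.0467 km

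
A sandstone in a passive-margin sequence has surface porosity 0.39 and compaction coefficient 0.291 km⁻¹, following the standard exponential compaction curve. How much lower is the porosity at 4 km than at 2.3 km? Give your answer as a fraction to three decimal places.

n(2.3) = 0.39·e^(−0.291×2.3) = 0.1997
n(4) = 0.39·e^(−0.291×4) = 0.1218
Δn = 0.1997 − 0.1218 = 0.0779

0.078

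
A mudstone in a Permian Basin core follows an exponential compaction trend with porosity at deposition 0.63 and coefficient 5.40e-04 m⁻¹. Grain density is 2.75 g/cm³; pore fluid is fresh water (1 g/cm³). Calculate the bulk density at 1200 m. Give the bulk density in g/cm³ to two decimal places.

Working in km (1 km = 1000 m; β in km⁻¹ = β in m⁻¹ × 1000):
Porosity at depth: n = 0.63·exp(−0.54×1.2) = 0.63×0.5231 = 0.3295
Bulk density: ρ_b = (1−n)ρ_g + n·ρ_f = 0.6705×2.75 + 0.3295×1
       = 1.844 + 0.330 = 2.173 g/cm³

2.17 g/cm³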